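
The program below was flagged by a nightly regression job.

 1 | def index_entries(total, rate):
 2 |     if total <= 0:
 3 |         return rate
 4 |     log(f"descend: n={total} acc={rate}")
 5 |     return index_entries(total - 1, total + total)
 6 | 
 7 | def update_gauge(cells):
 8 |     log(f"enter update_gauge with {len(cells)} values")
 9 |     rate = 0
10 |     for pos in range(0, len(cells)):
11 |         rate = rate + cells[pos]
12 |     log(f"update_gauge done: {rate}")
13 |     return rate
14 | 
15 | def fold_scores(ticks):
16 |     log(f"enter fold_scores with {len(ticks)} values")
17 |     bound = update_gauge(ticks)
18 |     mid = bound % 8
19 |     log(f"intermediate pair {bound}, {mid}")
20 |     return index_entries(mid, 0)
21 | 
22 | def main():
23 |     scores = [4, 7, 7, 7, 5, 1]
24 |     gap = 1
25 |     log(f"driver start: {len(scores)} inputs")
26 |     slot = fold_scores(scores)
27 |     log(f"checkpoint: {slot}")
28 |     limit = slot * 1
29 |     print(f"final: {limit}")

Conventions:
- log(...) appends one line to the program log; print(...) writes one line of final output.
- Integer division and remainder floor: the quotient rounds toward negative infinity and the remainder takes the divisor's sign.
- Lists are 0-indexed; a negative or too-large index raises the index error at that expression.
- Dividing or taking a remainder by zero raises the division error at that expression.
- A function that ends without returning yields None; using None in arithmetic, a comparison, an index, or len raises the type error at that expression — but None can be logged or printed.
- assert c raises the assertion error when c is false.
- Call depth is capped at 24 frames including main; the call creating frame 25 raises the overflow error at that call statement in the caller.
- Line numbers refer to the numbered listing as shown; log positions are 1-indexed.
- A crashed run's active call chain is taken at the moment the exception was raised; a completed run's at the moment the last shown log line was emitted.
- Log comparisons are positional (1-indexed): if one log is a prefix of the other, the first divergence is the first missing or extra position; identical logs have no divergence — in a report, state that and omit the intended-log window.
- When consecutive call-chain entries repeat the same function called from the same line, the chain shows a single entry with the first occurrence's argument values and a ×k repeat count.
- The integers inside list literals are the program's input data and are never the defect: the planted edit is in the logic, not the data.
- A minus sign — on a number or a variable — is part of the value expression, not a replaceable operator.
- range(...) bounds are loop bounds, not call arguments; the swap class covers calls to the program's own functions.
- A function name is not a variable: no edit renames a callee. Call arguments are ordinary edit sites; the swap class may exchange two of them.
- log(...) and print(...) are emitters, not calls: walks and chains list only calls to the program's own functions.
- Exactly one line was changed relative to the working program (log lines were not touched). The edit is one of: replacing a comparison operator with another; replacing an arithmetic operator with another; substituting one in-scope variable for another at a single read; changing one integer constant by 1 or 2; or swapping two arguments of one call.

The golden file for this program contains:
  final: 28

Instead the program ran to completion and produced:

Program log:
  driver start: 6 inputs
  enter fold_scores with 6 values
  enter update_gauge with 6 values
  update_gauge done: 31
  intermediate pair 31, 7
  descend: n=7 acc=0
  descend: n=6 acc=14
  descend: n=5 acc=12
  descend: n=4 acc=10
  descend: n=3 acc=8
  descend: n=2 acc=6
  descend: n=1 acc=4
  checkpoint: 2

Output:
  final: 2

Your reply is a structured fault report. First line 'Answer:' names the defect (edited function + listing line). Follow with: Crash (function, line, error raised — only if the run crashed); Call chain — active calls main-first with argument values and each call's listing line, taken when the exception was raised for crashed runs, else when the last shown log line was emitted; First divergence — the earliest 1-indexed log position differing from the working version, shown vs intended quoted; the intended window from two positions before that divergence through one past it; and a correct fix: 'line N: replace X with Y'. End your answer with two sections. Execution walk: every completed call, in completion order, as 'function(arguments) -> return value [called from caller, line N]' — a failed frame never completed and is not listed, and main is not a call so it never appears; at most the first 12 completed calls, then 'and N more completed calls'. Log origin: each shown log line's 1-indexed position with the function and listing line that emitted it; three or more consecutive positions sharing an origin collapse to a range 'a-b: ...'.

Answer: the defect is in index_entries at line 5.
The tell: Position 7 is the first bad log line: 'descend: n=6 acc=14' should read 'descend: n=6 acc=7'.
Call chain: main.
First divergence: at position 7 the run shows 'descend: n=6 acc=14' where the working version logs 'descend: n=6 acc=7'.
Intended log window:
  5: intermediate pair 31, 7
  6: descend: n=7 acc=0
  7: descend: n=6 acc=7
  8: descend: n=5 acc=13
Execution walk:
  update_gauge([4, 7, 7, 7, 5, 1]) -> 31  [called from fold_scores, line 17]
  index_entries(0, 2) -> 2  [called from index_entries, line 5]
  index_entries(1, 4) -> 2  [called from index_entries, line 5]
  index_entries(2, 6) -> 2  [called from index_entries, line 5]
  index_entries(3, 8) -> 2  [called from index_entries, line 5]
  index_entries(4, 10) -> 2  [called from index_entries, line 5]
  index_entries(5, 12) -> 2  [called from index_entries, line 5]
  index_entries(6, 14) -> 2  [called from index_entries, line 5]
  index_entries(7, 0) -> 2  [called from fold_scores, line 20]
  fold_scores([4, 7, 7, 7, 5, 1]) -> 2  [called from main, line 26]
Origin of each log line:
  1: from main, line 25
  2: from fold_scores, line 16
  3: from update_gauge, line 8
  4: from update_gauge, line 12
  5: from fold_scores, line 19
  6-12: from index_entries, line 4
  13: from main, line 27
A correct fix: line 5: replace `total + total` with `rate + total`.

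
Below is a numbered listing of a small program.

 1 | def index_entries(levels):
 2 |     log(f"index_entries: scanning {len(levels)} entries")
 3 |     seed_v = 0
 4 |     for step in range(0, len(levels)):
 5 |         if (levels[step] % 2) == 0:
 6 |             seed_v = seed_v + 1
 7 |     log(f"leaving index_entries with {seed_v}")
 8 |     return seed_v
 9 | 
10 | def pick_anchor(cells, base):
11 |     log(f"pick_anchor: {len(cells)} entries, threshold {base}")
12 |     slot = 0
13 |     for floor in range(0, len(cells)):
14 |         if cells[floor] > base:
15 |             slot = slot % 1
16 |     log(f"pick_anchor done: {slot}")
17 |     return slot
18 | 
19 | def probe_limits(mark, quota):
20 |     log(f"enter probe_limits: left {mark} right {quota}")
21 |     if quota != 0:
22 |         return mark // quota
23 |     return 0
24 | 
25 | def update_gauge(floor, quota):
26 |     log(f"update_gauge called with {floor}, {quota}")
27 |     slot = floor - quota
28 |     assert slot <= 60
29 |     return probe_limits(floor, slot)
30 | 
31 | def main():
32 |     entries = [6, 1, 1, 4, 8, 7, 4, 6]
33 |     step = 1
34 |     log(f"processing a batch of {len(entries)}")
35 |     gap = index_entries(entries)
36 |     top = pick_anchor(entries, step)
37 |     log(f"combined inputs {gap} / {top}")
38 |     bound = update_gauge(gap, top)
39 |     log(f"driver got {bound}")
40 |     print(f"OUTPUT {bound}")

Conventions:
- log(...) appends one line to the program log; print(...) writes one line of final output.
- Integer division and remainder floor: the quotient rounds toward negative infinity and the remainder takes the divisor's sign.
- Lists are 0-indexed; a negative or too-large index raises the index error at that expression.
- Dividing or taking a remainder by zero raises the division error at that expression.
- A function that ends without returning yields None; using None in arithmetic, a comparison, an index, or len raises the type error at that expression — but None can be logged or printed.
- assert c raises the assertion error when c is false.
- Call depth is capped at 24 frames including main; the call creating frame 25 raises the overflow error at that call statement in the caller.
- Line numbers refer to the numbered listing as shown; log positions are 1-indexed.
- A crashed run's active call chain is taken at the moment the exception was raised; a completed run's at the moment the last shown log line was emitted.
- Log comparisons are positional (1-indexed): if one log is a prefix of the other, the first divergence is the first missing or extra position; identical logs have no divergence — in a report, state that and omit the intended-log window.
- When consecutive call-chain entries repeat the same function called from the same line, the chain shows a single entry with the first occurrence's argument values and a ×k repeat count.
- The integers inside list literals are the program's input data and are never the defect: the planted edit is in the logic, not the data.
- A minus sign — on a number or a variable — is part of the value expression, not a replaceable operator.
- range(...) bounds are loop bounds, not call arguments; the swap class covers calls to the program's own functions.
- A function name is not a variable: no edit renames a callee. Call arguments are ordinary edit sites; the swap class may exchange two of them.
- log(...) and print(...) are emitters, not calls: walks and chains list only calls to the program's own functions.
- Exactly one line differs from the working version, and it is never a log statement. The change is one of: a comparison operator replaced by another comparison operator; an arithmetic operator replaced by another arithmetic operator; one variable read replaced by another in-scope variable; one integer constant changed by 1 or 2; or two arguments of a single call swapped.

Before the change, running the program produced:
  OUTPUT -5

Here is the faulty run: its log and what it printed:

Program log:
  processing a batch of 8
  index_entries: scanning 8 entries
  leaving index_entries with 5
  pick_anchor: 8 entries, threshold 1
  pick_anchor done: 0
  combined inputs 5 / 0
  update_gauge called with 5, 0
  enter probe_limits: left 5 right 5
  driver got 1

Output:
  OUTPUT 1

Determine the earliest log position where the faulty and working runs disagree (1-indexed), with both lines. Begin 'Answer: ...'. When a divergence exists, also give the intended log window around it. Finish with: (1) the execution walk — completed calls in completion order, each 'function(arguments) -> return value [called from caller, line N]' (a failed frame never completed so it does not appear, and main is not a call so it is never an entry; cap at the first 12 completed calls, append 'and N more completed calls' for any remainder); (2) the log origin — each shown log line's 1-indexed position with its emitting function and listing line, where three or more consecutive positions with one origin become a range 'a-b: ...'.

Answer: at position 5 the run shows 'pick_anchor done: 0' where the working version logs 'pick_anchor done: 6'.
Intended log window:
  3: leaving index_entries with 5
  4: pick_anchor: 8 entries, threshold 1
  5: pick_anchor done: 6
  6: combined inputs 5 / 6
Execution walk:
  index_entries([6, 1, 1, 4, 8, 7, 4, 6]) -> 5  [called from main, line 35]
  pick_anchor([6, 1, 1, 4, 8, 7, 4, 6], 1) -> 0  [called from main, line 36]
  probe_limits(5, 5) -> 1  [called from update_gauge, line 29]
  update_gauge(5, 0) -> 1  [called from main, line 38]
Log origin:
  1 — main, line 34
  2 — index_entries, line 2
  3 — index_entries, line 7
  4 — pick_anchor, line 11
  5 — pick_anchor, line 16
  6 — main, line 37
  7 — update_gauge, line 26
  8 — probe_limits, line 20
  9 — main, line 39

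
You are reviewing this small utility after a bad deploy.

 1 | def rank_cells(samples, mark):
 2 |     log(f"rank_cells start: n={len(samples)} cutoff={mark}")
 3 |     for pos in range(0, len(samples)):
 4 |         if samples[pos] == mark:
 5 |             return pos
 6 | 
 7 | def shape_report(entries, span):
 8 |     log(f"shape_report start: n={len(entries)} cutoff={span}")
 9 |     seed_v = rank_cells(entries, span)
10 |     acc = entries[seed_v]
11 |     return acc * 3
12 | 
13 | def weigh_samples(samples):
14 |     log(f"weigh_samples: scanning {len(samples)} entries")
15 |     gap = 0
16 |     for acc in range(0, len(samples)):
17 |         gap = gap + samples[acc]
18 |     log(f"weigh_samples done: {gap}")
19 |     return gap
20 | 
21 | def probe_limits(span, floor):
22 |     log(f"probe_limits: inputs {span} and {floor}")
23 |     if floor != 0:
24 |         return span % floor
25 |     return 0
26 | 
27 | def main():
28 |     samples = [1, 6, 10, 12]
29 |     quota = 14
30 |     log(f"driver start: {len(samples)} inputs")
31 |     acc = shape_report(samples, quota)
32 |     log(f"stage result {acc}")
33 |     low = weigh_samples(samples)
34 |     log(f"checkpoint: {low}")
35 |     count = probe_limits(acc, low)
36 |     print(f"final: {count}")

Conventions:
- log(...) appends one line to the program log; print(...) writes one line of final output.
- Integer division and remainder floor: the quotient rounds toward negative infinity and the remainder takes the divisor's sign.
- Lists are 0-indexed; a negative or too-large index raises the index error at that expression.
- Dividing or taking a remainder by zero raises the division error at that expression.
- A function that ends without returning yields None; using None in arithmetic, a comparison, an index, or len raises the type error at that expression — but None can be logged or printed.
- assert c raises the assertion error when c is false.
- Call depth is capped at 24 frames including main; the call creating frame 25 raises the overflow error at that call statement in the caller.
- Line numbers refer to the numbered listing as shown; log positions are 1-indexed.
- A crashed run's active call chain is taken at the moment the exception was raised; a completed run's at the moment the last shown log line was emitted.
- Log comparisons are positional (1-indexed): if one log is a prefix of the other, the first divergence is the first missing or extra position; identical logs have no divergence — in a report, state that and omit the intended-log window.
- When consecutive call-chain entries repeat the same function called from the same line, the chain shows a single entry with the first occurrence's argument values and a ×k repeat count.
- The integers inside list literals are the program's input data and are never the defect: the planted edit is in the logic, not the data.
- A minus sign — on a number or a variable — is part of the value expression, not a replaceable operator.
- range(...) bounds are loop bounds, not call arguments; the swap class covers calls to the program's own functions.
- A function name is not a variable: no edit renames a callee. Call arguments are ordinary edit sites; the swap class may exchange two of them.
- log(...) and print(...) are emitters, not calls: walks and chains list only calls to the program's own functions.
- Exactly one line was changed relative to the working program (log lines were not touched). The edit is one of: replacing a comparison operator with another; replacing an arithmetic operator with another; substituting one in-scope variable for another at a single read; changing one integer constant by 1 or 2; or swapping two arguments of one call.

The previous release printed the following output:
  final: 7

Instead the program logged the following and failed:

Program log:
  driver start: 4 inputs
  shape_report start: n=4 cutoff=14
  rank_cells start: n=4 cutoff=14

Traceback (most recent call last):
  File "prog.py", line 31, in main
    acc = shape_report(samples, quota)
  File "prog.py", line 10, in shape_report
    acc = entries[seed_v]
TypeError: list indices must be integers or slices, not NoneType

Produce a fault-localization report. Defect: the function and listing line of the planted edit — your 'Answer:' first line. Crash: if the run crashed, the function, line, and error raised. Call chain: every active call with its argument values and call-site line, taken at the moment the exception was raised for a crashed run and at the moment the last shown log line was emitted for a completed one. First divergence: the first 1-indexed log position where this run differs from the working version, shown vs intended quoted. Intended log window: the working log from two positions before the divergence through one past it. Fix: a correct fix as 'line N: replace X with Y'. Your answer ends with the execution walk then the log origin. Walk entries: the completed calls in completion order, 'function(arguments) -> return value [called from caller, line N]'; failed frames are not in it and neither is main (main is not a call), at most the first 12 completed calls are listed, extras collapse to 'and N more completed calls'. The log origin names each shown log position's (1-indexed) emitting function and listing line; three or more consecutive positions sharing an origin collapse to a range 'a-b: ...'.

Answer: the defect is in main at line 29.
The tell: At log position 2 the runs split — shown 'shape_report start: n=4 cutoff=14', but the working version logs 'shape_report start: n=4 cutoff=12'.
Crash: shape_report, line 10, TypeError.
Call chain: main -> shape_report([1, 6, 10, 12], 14) (called at line 31).
First divergence: position 2 — the shown line 'shape_report start: n=4 cutoff=14' should read 'shape_report start: n=4 cutoff=12'.
Intended log window:
  1: driver start: 4 inputs
  2: shape_report start: n=4 cutoff=12
  3: rank_cells start: n=4 cutoff=12
Execution walk:
  rank_cells([1, 6, 10, 12], 14) -> None  [called from shape_report, line 9]
Log origins:
  1: emitted by main (line 30)
  2: emitted by shape_report (line 8)
  3: emitted by rank_cells (line 2)
A correct fix: line 29: replace `14` with `12`.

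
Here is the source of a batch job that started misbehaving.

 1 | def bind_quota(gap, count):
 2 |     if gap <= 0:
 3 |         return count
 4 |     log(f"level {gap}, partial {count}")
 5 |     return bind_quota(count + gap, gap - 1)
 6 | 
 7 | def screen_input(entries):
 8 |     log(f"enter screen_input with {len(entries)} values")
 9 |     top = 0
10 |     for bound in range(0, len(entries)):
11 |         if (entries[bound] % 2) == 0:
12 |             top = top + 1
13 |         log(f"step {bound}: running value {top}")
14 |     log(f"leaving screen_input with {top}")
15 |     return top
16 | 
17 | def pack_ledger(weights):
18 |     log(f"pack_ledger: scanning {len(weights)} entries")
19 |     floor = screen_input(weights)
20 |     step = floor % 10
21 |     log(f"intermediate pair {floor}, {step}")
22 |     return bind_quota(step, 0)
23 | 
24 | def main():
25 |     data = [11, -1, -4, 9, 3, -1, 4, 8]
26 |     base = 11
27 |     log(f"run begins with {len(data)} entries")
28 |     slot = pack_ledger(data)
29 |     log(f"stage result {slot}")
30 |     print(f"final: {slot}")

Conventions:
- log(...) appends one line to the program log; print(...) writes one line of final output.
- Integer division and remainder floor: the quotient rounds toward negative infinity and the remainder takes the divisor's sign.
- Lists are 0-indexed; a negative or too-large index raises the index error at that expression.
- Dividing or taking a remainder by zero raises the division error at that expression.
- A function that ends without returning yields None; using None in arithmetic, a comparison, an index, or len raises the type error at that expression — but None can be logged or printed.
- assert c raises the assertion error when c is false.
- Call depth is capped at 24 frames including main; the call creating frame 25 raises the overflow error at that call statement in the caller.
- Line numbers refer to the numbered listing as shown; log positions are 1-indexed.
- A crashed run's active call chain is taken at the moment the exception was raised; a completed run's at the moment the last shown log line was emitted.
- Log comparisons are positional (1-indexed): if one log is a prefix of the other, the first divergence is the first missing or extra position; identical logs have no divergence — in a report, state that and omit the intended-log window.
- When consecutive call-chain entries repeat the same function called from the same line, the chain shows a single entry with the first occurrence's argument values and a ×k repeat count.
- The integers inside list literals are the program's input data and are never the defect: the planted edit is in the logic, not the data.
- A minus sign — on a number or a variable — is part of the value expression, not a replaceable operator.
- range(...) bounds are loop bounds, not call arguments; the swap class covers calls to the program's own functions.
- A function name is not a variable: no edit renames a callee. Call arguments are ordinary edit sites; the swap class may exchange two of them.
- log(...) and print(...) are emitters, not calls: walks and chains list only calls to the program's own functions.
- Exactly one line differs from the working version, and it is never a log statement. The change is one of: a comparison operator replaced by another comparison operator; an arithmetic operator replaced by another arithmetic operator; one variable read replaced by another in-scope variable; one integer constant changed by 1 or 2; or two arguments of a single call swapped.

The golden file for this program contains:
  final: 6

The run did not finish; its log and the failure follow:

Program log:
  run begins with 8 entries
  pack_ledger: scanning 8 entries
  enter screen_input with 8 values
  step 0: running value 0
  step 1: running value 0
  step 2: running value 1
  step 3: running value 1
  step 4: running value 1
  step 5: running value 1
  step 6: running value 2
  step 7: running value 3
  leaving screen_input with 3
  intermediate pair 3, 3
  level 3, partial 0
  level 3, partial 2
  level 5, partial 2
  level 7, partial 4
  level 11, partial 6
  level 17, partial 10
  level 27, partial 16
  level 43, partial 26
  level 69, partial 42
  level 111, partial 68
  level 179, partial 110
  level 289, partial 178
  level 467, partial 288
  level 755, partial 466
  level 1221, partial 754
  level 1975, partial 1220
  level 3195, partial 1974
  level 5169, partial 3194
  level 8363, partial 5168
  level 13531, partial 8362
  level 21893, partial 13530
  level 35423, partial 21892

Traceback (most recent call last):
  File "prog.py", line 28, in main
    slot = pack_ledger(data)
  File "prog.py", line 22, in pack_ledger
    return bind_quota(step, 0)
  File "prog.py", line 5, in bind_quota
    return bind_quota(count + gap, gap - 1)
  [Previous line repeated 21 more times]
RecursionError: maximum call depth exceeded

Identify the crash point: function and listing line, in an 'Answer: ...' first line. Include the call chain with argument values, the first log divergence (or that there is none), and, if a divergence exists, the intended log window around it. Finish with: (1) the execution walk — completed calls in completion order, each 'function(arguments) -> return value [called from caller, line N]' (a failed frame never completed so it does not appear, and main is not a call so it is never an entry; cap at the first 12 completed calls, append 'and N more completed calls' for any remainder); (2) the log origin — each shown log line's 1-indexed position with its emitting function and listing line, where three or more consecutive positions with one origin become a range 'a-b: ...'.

Answer: the error was raised in bind_quota, line 5.
The tell: Everything matches until log position 15, which reads 'level 3, partial 2' in place of 'level 2, partial 3'.
Call chain: main -> pack_ledger([11, -1, -4, 9, 3, -1, 4, 8]) (called at line 28) -> bind_quota(3, 0) (called at line 22) -> bind_quota(3, 2) (called at line 5) ×21.
First divergence: position 15 — the shown line 'level 3, partial 2' should read 'level 2, partial 3'.
Intended log window:
  13: intermediate pair 3, 3
  14: level 3, partial 0
  15: level 2, partial 3
  16: level 1, partial 5
Execution walk:
  screen_input([11, -1, -4, 9, 3, -1, 4, 8]) -> 3  [called from pack_ledger, line 19]
Log origins:
  1: from main, line 27
  2: from pack_ledger, line 18
  3: from screen_input, line 8
  4-11: from screen_input, line 13
  12: from screen_input, line 14
  13: from pack_ledger, line 21
  14-35: from bind_quota, line 4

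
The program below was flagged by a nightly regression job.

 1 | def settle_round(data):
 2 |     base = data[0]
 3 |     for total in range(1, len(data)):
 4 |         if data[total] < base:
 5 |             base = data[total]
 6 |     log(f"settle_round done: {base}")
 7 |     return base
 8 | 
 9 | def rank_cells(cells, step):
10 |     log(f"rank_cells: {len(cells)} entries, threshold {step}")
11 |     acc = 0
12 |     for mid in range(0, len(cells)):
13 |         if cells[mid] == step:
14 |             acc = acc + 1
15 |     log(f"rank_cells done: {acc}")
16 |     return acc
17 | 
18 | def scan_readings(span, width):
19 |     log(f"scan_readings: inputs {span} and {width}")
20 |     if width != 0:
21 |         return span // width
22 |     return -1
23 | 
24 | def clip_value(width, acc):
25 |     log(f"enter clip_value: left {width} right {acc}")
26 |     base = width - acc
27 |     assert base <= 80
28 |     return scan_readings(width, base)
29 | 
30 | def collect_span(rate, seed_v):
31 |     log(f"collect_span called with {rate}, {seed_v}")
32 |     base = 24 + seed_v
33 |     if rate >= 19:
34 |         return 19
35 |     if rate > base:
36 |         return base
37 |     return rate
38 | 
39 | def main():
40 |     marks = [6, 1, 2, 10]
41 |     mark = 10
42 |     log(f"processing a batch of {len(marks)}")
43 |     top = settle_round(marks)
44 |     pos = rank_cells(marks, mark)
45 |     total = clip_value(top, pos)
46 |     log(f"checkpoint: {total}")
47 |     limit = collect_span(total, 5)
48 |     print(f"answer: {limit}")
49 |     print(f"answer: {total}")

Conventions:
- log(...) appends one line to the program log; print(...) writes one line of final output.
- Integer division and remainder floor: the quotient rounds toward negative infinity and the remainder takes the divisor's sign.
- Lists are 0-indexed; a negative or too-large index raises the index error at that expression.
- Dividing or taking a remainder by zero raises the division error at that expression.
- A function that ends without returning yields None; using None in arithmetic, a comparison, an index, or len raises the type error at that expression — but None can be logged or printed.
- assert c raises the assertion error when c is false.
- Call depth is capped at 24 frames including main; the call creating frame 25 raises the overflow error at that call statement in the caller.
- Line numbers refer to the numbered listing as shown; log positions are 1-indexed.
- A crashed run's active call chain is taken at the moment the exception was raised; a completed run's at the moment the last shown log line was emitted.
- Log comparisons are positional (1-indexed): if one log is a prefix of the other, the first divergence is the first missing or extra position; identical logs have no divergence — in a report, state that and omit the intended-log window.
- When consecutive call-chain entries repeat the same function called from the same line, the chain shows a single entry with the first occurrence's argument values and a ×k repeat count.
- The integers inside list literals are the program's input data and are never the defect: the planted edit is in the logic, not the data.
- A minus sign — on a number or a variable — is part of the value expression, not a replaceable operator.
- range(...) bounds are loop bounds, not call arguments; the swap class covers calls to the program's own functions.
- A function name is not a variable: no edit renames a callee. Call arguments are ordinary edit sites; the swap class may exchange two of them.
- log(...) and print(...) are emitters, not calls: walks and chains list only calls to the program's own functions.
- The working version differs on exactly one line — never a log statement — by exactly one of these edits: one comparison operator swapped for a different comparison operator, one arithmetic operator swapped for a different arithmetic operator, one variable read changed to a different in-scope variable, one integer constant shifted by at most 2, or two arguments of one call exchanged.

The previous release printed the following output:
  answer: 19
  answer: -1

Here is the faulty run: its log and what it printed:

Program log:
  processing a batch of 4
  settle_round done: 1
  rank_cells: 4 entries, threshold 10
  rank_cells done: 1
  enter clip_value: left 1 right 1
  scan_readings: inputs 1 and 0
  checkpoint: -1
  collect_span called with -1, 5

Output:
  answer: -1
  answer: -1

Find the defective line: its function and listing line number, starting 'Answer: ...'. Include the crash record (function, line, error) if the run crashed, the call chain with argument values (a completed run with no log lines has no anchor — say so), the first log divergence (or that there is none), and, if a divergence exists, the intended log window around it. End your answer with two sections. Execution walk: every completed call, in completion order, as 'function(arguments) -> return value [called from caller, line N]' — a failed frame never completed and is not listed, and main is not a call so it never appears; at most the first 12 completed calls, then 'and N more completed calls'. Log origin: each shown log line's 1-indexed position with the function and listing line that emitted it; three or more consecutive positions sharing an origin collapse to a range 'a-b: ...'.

Answer: the defect is in collect_span at line 33.
Key fact: The logs agree in full; only the final output differs.
Call chain: main -> collect_span(-1, 5) (called at line 47).
First divergence: there is none — every log position agrees.
Execution walk:
  settle_round([6, 1, 2, 10]) -> 1  [called from main, line 43]
  rank_cells([6, 1, 2, 10], 10) -> 1  [called from main, line 44]
  scan_readings(1, 0) -> -1  [called from clip_value, line 28]
  clip_value(1, 1) -> -1  [called from main, line 45]
  collect_span(-1, 5) -> -1  [called from main, line 47]
Log origin:
  1: logged in main at line 42
  2: logged in settle_round at line 6
  3: logged in rank_cells at line 10
  4: logged in rank_cells at line 15
  5: logged in clip_value at line 25
  6: logged in scan_readings at line 19
  7: logged in main at line 46
  8: logged in collect_span at line 31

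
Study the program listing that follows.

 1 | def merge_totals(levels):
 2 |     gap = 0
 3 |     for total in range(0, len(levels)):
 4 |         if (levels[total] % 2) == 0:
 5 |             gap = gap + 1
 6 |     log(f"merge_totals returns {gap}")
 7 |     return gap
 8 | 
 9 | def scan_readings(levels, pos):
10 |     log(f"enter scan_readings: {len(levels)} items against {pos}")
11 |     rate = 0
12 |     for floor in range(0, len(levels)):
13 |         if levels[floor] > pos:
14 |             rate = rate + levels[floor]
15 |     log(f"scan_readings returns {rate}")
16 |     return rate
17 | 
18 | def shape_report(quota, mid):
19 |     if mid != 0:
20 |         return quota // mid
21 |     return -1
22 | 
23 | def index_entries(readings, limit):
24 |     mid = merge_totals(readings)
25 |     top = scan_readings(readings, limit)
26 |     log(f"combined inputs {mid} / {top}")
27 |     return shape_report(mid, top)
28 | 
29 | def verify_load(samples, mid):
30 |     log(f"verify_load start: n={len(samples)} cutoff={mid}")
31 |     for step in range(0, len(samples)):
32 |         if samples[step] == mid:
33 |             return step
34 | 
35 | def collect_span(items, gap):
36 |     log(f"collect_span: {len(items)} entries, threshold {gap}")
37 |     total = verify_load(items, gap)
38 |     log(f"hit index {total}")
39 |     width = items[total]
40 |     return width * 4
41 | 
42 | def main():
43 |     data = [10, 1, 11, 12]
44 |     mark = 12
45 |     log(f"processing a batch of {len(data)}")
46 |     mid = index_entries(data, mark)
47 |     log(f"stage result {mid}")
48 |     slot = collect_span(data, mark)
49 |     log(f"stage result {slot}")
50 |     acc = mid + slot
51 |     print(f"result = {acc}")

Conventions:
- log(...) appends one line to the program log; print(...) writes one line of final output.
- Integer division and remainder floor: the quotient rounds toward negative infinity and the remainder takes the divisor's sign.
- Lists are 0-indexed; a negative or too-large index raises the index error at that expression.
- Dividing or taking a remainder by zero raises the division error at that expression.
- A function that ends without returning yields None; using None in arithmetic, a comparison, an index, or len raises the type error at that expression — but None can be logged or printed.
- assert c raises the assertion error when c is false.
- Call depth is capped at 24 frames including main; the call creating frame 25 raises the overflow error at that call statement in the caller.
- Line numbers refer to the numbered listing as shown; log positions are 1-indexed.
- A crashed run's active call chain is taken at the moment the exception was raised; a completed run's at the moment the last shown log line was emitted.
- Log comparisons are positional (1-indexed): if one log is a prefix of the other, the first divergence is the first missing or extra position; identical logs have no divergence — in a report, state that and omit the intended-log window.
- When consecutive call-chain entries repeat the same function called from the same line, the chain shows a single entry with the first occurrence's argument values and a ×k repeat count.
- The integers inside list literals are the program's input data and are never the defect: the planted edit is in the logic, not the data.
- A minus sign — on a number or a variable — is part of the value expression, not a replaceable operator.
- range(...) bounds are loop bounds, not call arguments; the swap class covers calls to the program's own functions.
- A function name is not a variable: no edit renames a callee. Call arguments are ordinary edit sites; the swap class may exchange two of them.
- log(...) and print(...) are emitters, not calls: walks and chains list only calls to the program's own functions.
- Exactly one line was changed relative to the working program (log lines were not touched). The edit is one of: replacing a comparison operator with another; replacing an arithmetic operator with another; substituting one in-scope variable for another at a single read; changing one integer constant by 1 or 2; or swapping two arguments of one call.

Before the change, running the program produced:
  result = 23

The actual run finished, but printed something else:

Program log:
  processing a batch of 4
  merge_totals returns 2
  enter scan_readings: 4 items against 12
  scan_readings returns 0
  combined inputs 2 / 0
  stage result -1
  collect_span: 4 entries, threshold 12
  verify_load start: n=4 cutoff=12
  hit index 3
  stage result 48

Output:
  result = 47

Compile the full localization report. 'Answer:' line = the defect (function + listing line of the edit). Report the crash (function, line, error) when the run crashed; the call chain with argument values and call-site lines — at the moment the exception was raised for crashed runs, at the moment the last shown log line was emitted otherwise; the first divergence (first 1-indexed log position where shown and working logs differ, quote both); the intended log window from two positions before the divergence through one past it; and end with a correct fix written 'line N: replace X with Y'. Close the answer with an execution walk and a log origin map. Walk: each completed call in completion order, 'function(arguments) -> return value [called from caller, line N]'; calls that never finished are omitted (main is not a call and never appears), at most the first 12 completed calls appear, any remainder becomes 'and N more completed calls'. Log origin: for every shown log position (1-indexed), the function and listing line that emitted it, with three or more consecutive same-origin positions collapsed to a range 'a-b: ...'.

Answer: the defect is in collect_span at line 40.
The tell: At log position 10 the runs split — shown 'stage result 48', but the working version logs 'stage result 24'.
Call chain: main.
First divergence: position 10 — shown 'stage result 48', intended 'stage result 24'.
Intended log window:
  8: verify_load start: n=4 cutoff=12
  9: hit index 3
  10: stage result 24
Execution walk:
  merge_totals([10, 1, 11, 12]) -> 2  [called from index_entries, line 24]
  scan_readings([10, 1, 11, 12], 12) -> 0  [called from index_entries, line 25]
  shape_report(2, 0) -> -1  [called from index_entries, line 27]
  index_entries([10, 1, 11, 12], 12) -> -1  [called from main, line 46]
  verify_load([10, 1, 11, 12], 12) -> 3  [called from collect_span, line 37]
  collect_span([10, 1, 11, 12], 12) -> 48  [called from main, line 48]
Origin of each log line:
  1: from main, line 45
  2: from merge_totals, line 6
  3: from scan_readings, line 10
  4: from scan_readings, line 15
  5: from index_entries, line 26
  6: from main, line 47
  7: from collect_span, line 36
  8: from verify_load, line 30
  9: from collect_span, line 38
  10: from main, line 49
A correct fix: line 40: replace `4` with `2`.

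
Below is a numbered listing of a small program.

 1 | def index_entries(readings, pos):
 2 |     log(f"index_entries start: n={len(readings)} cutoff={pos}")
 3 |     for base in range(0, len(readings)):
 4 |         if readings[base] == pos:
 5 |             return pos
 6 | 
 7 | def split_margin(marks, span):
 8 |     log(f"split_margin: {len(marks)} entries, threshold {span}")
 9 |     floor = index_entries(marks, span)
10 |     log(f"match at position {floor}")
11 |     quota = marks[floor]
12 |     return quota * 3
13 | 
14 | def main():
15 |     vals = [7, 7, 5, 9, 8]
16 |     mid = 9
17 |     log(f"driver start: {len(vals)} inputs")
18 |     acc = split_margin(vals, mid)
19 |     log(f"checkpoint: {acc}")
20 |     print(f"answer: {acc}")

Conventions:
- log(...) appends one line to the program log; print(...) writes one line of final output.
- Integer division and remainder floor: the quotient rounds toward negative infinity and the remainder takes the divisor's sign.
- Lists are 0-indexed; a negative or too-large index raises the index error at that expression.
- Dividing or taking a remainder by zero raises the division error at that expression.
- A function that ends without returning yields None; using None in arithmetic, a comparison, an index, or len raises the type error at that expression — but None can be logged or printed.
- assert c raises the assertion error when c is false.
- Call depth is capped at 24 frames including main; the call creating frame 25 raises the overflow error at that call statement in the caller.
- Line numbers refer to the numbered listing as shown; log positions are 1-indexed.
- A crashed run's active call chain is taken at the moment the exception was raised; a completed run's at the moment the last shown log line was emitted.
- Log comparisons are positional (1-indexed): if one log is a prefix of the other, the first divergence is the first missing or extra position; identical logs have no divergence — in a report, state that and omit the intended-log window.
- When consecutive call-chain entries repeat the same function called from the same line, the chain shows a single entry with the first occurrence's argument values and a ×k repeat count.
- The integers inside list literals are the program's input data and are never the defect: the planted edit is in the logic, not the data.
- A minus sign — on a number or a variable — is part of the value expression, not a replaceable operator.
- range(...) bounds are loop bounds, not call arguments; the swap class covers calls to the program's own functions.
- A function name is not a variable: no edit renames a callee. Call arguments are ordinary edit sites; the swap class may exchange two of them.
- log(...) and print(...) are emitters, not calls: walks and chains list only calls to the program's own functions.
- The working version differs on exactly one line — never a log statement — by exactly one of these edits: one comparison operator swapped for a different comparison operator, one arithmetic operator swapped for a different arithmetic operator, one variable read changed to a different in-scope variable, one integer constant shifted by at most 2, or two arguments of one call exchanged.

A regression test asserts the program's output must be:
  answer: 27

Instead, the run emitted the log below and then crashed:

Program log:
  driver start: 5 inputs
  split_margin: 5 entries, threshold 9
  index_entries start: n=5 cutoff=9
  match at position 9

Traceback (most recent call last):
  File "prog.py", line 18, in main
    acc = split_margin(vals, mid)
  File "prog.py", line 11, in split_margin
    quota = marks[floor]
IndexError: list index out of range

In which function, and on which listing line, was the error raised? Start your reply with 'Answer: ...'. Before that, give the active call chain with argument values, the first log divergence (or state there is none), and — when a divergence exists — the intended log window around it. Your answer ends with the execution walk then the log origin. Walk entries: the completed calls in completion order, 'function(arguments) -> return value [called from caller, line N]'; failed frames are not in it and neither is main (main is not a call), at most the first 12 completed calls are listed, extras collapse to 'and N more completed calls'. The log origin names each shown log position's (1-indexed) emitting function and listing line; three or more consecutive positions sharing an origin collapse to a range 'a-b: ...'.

Answer: the error was raised in split_margin, line 11.
The tell: At log position 4 the runs split — shown 'match at position 9', but the working version logs 'match at position 3'.
Call chain: main -> split_margin([7, 7, 5, 9, 8], 9) (called at line 18).
First divergence: at position 4 the run shows 'match at position 9' where the working version logs 'match at position 3'.
Intended log window:
  2: split_margin: 5 entries, threshold 9
  3: index_entries start: n=5 cutoff=9
  4: match at position 3
  5: checkpoint: 27
Execution walk:
  index_entries([7, 7, 5, 9, 8], 9) -> 9  [called from split_margin, line 9]
Log line origins:
  1: logged in main at line 17
  2: logged in split_margin at line 8
  3: logged in index_entries at line 2
  4: logged in split_margin at line 10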